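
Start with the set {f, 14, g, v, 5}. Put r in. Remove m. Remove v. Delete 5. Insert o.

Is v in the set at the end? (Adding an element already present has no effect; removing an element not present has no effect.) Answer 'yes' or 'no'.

Tracking the set through each operation:
Start: {14, 5, f, g, v}
Event 1 (add r): added. Set: {14, 5, f, g, r, v}
Event 2 (remove m): not present, no change. Set: {14, 5, f, g, r, v}
Event 3 (remove v): removed. Set: {14, 5, f, g, r}
Event 4 (remove 5): removed. Set: {14, f, g, r}
Event 5 (add o): added. Set: {14, f, g, o, r}

Final set: {14, f, g, o, r} (size 5)
v is NOT in the final set.

Answer: no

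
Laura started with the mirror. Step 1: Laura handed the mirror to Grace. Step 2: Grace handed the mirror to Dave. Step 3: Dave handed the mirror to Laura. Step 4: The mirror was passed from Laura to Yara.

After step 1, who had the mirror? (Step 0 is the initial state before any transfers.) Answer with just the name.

Answer: Grace

Derivation:
Tracking the mirror holder through step 1:
After step 0 (start): Laura
After step 1: Grace

At step 1, the holder is Grace.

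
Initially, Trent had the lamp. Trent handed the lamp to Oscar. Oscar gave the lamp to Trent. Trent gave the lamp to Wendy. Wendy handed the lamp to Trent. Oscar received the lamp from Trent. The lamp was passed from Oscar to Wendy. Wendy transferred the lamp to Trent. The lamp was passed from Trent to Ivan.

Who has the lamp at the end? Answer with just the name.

Tracking the lamp through each event:
Start: Trent has the lamp.
After event 1: Oscar has the lamp.
After event 2: Trent has the lamp.
After event 3: Wendy has the lamp.
After event 4: Trent has the lamp.
After event 5: Oscar has the lamp.
After event 6: Wendy has the lamp.
After event 7: Trent has the lamp.
After event 8: Ivan has the lamp.

Answer: Ivan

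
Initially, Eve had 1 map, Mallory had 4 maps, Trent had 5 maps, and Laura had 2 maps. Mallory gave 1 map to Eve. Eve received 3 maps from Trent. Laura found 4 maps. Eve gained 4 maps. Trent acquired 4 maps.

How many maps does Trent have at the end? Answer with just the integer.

Tracking counts step by step:
Start: Eve=1, Mallory=4, Trent=5, Laura=2
Event 1 (Mallory -> Eve, 1): Mallory: 4 -> 3, Eve: 1 -> 2. State: Eve=2, Mallory=3, Trent=5, Laura=2
Event 2 (Trent -> Eve, 3): Trent: 5 -> 2, Eve: 2 -> 5. State: Eve=5, Mallory=3, Trent=2, Laura=2
Event 3 (Laura +4): Laura: 2 -> 6. State: Eve=5, Mallory=3, Trent=2, Laura=6
Event 4 (Eve +4): Eve: 5 -> 9. State: Eve=9, Mallory=3, Trent=2, Laura=6
Event 5 (Trent +4): Trent: 2 -> 6. State: Eve=9, Mallory=3, Trent=6, Laura=6

Trent's final count: 6

Answer: 6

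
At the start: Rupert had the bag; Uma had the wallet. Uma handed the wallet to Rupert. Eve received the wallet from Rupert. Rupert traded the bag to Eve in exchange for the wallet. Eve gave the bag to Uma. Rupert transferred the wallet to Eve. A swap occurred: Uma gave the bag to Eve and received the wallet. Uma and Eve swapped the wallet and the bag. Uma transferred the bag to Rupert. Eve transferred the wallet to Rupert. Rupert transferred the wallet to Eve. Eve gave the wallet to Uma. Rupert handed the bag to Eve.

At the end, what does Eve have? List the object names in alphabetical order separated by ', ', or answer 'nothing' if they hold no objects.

Answer: bag

Derivation:
Tracking all object holders:
Start: bag:Rupert, wallet:Uma
Event 1 (give wallet: Uma -> Rupert). State: bag:Rupert, wallet:Rupert
Event 2 (give wallet: Rupert -> Eve). State: bag:Rupert, wallet:Eve
Event 3 (swap bag<->wallet: now bag:Eve, wallet:Rupert). State: bag:Eve, wallet:Rupert
Event 4 (give bag: Eve -> Uma). State: bag:Uma, wallet:Rupert
Event 5 (give wallet: Rupert -> Eve). State: bag:Uma, wallet:Eve
Event 6 (swap bag<->wallet: now bag:Eve, wallet:Uma). State: bag:Eve, wallet:Uma
Event 7 (swap wallet<->bag: now wallet:Eve, bag:Uma). State: bag:Uma, wallet:Eve
Event 8 (give bag: Uma -> Rupert). State: bag:Rupert, wallet:Eve
Event 9 (give wallet: Eve -> Rupert). State: bag:Rupert, wallet:Rupert
Event 10 (give wallet: Rupert -> Eve). State: bag:Rupert, wallet:Eve
Event 11 (give wallet: Eve -> Uma). State: bag:Rupert, wallet:Uma
Event 12 (give bag: Rupert -> Eve). State: bag:Eve, wallet:Uma

Final state: bag:Eve, wallet:Uma
Eve holds: bag.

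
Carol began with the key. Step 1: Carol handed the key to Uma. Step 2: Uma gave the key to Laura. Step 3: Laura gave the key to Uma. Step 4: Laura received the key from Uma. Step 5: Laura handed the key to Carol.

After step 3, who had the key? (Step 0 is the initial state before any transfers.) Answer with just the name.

Answer: Uma

Derivation:
Tracking the key holder through step 3:
After step 0 (start): Carol
After step 1: Uma
After step 2: Laura
After step 3: Uma

At step 3, the holder is Uma.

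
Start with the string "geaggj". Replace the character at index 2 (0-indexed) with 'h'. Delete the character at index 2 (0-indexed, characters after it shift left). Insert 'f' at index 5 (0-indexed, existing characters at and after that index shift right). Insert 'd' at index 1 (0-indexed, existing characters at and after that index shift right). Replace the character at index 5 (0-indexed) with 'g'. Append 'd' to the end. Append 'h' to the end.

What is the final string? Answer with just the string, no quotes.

Answer: gdegggfdh

Derivation:
Applying each edit step by step:
Start: "geaggj"
Op 1 (replace idx 2: 'a' -> 'h'): "geaggj" -> "gehggj"
Op 2 (delete idx 2 = 'h'): "gehggj" -> "geggj"
Op 3 (insert 'f' at idx 5): "geggj" -> "geggjf"
Op 4 (insert 'd' at idx 1): "geggjf" -> "gdeggjf"
Op 5 (replace idx 5: 'j' -> 'g'): "gdeggjf" -> "gdegggf"
Op 6 (append 'd'): "gdegggf" -> "gdegggfd"
Op 7 (append 'h'): "gdegggfd" -> "gdegggfdh"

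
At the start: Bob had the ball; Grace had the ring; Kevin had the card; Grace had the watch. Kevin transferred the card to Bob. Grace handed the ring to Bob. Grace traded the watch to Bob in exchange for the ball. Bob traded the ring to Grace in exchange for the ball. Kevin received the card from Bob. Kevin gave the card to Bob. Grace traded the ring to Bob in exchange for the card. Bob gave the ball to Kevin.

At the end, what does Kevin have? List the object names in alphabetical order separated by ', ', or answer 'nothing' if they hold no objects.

Tracking all object holders:
Start: ball:Bob, ring:Grace, card:Kevin, watch:Grace
Event 1 (give card: Kevin -> Bob). State: ball:Bob, ring:Grace, card:Bob, watch:Grace
Event 2 (give ring: Grace -> Bob). State: ball:Bob, ring:Bob, card:Bob, watch:Grace
Event 3 (swap watch<->ball: now watch:Bob, ball:Grace). State: ball:Grace, ring:Bob, card:Bob, watch:Bob
Event 4 (swap ring<->ball: now ring:Grace, ball:Bob). State: ball:Bob, ring:Grace, card:Bob, watch:Bob
Event 5 (give card: Bob -> Kevin). State: ball:Bob, ring:Grace, card:Kevin, watch:Bob
Event 6 (give card: Kevin -> Bob). State: ball:Bob, ring:Grace, card:Bob, watch:Bob
Event 7 (swap ring<->card: now ring:Bob, card:Grace). State: ball:Bob, ring:Bob, card:Grace, watch:Bob
Event 8 (give ball: Bob -> Kevin). State: ball:Kevin, ring:Bob, card:Grace, watch:Bob

Final state: ball:Kevin, ring:Bob, card:Grace, watch:Bob
Kevin holds: ball.

Answer: ball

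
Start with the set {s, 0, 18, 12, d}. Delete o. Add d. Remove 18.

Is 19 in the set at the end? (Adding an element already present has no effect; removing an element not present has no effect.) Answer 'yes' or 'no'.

Answer: no

Derivation:
Tracking the set through each operation:
Start: {0, 12, 18, d, s}
Event 1 (remove o): not present, no change. Set: {0, 12, 18, d, s}
Event 2 (add d): already present, no change. Set: {0, 12, 18, d, s}
Event 3 (remove 18): removed. Set: {0, 12, d, s}

Final set: {0, 12, d, s} (size 4)
19 is NOT in the final set.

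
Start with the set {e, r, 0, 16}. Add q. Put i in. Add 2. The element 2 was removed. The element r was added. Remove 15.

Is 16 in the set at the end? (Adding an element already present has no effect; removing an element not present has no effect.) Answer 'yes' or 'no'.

Answer: yes

Derivation:
Tracking the set through each operation:
Start: {0, 16, e, r}
Event 1 (add q): added. Set: {0, 16, e, q, r}
Event 2 (add i): added. Set: {0, 16, e, i, q, r}
Event 3 (add 2): added. Set: {0, 16, 2, e, i, q, r}
Event 4 (remove 2): removed. Set: {0, 16, e, i, q, r}
Event 5 (add r): already present, no change. Set: {0, 16, e, i, q, r}
Event 6 (remove 15): not present, no change. Set: {0, 16, e, i, q, r}

Final set: {0, 16, e, i, q, r} (size 6)
16 is in the final set.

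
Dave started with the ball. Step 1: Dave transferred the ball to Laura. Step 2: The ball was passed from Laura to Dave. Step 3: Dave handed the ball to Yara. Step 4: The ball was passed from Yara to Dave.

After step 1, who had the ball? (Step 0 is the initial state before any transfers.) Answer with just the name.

Tracking the ball holder through step 1:
After step 0 (start): Dave
After step 1: Laura

At step 1, the holder is Laura.

Answer: Laura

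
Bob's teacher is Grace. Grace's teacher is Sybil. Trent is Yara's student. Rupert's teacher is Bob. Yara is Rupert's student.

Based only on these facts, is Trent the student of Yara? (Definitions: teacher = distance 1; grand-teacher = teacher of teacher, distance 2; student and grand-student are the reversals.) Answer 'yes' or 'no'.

Reconstructing the teacher chain from the given facts:
  Sybil -> Grace -> Bob -> Rupert -> Yara -> Trent
(each arrow means 'teacher of the next')
Positions in the chain (0 = top):
  position of Sybil: 0
  position of Grace: 1
  position of Bob: 2
  position of Rupert: 3
  position of Yara: 4
  position of Trent: 5

Trent is at position 5, Yara is at position 4; signed distance (j - i) = -1.
'student' requires j - i = -1. Actual distance is -1, so the relation HOLDS.

Answer: yes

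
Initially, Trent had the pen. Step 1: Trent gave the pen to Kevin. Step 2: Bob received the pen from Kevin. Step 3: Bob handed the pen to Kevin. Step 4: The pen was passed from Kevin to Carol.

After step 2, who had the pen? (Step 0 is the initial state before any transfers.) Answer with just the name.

Answer: Bob

Derivation:
Tracking the pen holder through step 2:
After step 0 (start): Trent
After step 1: Kevin
After step 2: Bob

At step 2, the holder is Bob.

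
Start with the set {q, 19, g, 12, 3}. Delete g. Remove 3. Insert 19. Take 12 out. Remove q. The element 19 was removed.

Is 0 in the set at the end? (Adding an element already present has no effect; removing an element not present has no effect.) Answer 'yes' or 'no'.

Tracking the set through each operation:
Start: {12, 19, 3, g, q}
Event 1 (remove g): removed. Set: {12, 19, 3, q}
Event 2 (remove 3): removed. Set: {12, 19, q}
Event 3 (add 19): already present, no change. Set: {12, 19, q}
Event 4 (remove 12): removed. Set: {19, q}
Event 5 (remove q): removed. Set: {19}
Event 6 (remove 19): removed. Set: {}

Final set: {} (size 0)
0 is NOT in the final set.

Answer: no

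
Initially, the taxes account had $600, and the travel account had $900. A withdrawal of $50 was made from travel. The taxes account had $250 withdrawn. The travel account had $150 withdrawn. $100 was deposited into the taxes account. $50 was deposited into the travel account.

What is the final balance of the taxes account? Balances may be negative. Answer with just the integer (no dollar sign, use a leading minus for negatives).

Tracking account balances step by step:
Start: taxes=600, travel=900
Event 1 (withdraw 50 from travel): travel: 900 - 50 = 850. Balances: taxes=600, travel=850
Event 2 (withdraw 250 from taxes): taxes: 600 - 250 = 350. Balances: taxes=350, travel=850
Event 3 (withdraw 150 from travel): travel: 850 - 150 = 700. Balances: taxes=350, travel=700
Event 4 (deposit 100 to taxes): taxes: 350 + 100 = 450. Balances: taxes=450, travel=700
Event 5 (deposit 50 to travel): travel: 700 + 50 = 750. Balances: taxes=450, travel=750

Final balance of taxes: 450

Answer: 450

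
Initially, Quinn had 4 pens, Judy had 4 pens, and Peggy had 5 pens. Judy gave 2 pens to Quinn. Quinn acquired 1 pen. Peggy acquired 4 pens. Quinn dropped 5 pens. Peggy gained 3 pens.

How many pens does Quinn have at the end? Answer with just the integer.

Answer: 2

Derivation:
Tracking counts step by step:
Start: Quinn=4, Judy=4, Peggy=5
Event 1 (Judy -> Quinn, 2): Judy: 4 -> 2, Quinn: 4 -> 6. State: Quinn=6, Judy=2, Peggy=5
Event 2 (Quinn +1): Quinn: 6 -> 7. State: Quinn=7, Judy=2, Peggy=5
Event 3 (Peggy +4): Peggy: 5 -> 9. State: Quinn=7, Judy=2, Peggy=9
Event 4 (Quinn -5): Quinn: 7 -> 2. State: Quinn=2, Judy=2, Peggy=9
Event 5 (Peggy +3): Peggy: 9 -> 12. State: Quinn=2, Judy=2, Peggy=12

Quinn's final count: 2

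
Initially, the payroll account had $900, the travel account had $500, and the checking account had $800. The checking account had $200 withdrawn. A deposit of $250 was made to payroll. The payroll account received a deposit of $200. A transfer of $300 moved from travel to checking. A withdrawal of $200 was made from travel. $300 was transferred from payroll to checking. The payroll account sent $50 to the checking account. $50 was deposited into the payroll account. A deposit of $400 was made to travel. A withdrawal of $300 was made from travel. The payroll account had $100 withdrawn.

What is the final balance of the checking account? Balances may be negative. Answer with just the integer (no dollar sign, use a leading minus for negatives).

Answer: 1250

Derivation:
Tracking account balances step by step:
Start: payroll=900, travel=500, checking=800
Event 1 (withdraw 200 from checking): checking: 800 - 200 = 600. Balances: payroll=900, travel=500, checking=600
Event 2 (deposit 250 to payroll): payroll: 900 + 250 = 1150. Balances: payroll=1150, travel=500, checking=600
Event 3 (deposit 200 to payroll): payroll: 1150 + 200 = 1350. Balances: payroll=1350, travel=500, checking=600
Event 4 (transfer 300 travel -> checking): travel: 500 - 300 = 200, checking: 600 + 300 = 900. Balances: payroll=1350, travel=200, checking=900
Event 5 (withdraw 200 from travel): travel: 200 - 200 = 0. Balances: payroll=1350, travel=0, checking=900
Event 6 (transfer 300 payroll -> checking): payroll: 1350 - 300 = 1050, checking: 900 + 300 = 1200. Balances: payroll=1050, travel=0, checking=1200
Event 7 (transfer 50 payroll -> checking): payroll: 1050 - 50 = 1000, checking: 1200 + 50 = 1250. Balances: payroll=1000, travel=0, checking=1250
Event 8 (deposit 50 to payroll): payroll: 1000 + 50 = 1050. Balances: payroll=1050, travel=0, checking=1250
Event 9 (deposit 400 to travel): travel: 0 + 400 = 400. Balances: payroll=1050, travel=400, checking=1250
Event 10 (withdraw 300 from travel): travel: 400 - 300 = 100. Balances: payroll=1050, travel=100, checking=1250
Event 11 (withdraw 100 from payroll): payroll: 1050 - 100 = 950. Balances: payroll=950, travel=100, checking=1250

Final balance of checking: 1250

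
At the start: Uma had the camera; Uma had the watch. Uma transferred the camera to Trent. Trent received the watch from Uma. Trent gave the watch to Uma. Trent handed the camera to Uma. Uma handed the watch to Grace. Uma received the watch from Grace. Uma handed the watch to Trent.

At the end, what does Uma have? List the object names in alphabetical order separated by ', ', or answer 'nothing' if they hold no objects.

Answer: camera

Derivation:
Tracking all object holders:
Start: camera:Uma, watch:Uma
Event 1 (give camera: Uma -> Trent). State: camera:Trent, watch:Uma
Event 2 (give watch: Uma -> Trent). State: camera:Trent, watch:Trent
Event 3 (give watch: Trent -> Uma). State: camera:Trent, watch:Uma
Event 4 (give camera: Trent -> Uma). State: camera:Uma, watch:Uma
Event 5 (give watch: Uma -> Grace). State: camera:Uma, watch:Grace
Event 6 (give watch: Grace -> Uma). State: camera:Uma, watch:Uma
Event 7 (give watch: Uma -> Trent). State: camera:Uma, watch:Trent

Final state: camera:Uma, watch:Trent
Uma holds: camera.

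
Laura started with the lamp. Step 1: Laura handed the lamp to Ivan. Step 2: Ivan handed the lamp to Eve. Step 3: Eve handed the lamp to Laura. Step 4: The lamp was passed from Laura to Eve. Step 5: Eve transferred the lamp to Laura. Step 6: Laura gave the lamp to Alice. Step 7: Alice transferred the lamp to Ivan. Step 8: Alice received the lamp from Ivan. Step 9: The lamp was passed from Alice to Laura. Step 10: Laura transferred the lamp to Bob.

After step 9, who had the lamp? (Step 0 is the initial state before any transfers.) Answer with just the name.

Tracking the lamp holder through step 9:
After step 0 (start): Laura
After step 1: Ivan
After step 2: Eve
After step 3: Laura
After step 4: Eve
After step 5: Laura
After step 6: Alice
After step 7: Ivan
After step 8: Alice
After step 9: Laura

At step 9, the holder is Laura.

Answer: Laura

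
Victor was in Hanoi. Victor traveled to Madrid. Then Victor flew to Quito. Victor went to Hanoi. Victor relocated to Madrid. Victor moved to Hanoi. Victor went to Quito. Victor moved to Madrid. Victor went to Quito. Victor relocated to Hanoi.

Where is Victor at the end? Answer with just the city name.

Answer: Hanoi

Derivation:
Tracking Victor's location:
Start: Victor is in Hanoi.
After move 1: Hanoi -> Madrid. Victor is in Madrid.
After move 2: Madrid -> Quito. Victor is in Quito.
After move 3: Quito -> Hanoi. Victor is in Hanoi.
After move 4: Hanoi -> Madrid. Victor is in Madrid.
After move 5: Madrid -> Hanoi. Victor is in Hanoi.
After move 6: Hanoi -> Quito. Victor is in Quito.
After move 7: Quito -> Madrid. Victor is in Madrid.
After move 8: Madrid -> Quito. Victor is in Quito.
After move 9: Quito -> Hanoi. Victor is in Hanoi.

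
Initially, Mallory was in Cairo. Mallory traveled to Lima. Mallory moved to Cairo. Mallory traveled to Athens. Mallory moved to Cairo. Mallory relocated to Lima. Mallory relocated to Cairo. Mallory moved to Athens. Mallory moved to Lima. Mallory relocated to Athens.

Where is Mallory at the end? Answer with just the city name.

Answer: Athens

Derivation:
Tracking Mallory's location:
Start: Mallory is in Cairo.
After move 1: Cairo -> Lima. Mallory is in Lima.
After move 2: Lima -> Cairo. Mallory is in Cairo.
After move 3: Cairo -> Athens. Mallory is in Athens.
After move 4: Athens -> Cairo. Mallory is in Cairo.
After move 5: Cairo -> Lima. Mallory is in Lima.
After move 6: Lima -> Cairo. Mallory is in Cairo.
After move 7: Cairo -> Athens. Mallory is in Athens.
After move 8: Athens -> Lima. Mallory is in Lima.
After move 9: Lima -> Athens. Mallory is in Athens.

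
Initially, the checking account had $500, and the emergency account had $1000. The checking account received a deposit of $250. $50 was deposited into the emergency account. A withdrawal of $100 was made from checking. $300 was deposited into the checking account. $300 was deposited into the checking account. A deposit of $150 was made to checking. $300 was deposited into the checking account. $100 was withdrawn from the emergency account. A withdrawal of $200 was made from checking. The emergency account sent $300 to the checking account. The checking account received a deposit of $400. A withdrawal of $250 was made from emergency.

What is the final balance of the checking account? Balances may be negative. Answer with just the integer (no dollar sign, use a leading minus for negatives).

Answer: 2200

Derivation:
Tracking account balances step by step:
Start: checking=500, emergency=1000
Event 1 (deposit 250 to checking): checking: 500 + 250 = 750. Balances: checking=750, emergency=1000
Event 2 (deposit 50 to emergency): emergency: 1000 + 50 = 1050. Balances: checking=750, emergency=1050
Event 3 (withdraw 100 from checking): checking: 750 - 100 = 650. Balances: checking=650, emergency=1050
Event 4 (deposit 300 to checking): checking: 650 + 300 = 950. Balances: checking=950, emergency=1050
Event 5 (deposit 300 to checking): checking: 950 + 300 = 1250. Balances: checking=1250, emergency=1050
Event 6 (deposit 150 to checking): checking: 1250 + 150 = 1400. Balances: checking=1400, emergency=1050
Event 7 (deposit 300 to checking): checking: 1400 + 300 = 1700. Balances: checking=1700, emergency=1050
Event 8 (withdraw 100 from emergency): emergency: 1050 - 100 = 950. Balances: checking=1700, emergency=950
Event 9 (withdraw 200 from checking): checking: 1700 - 200 = 1500. Balances: checking=1500, emergency=950
Event 10 (transfer 300 emergency -> checking): emergency: 950 - 300 = 650, checking: 1500 + 300 = 1800. Balances: checking=1800, emergency=650
Event 11 (deposit 400 to checking): checking: 1800 + 400 = 2200. Balances: checking=2200, emergency=650
Event 12 (withdraw 250 from emergency): emergency: 650 - 250 = 400. Balances: checking=2200, emergency=400

Final balance of checking: 2200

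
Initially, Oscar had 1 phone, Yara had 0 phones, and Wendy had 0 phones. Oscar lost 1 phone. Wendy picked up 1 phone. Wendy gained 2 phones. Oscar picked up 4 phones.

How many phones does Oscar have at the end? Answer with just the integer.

Tracking counts step by step:
Start: Oscar=1, Yara=0, Wendy=0
Event 1 (Oscar -1): Oscar: 1 -> 0. State: Oscar=0, Yara=0, Wendy=0
Event 2 (Wendy +1): Wendy: 0 -> 1. State: Oscar=0, Yara=0, Wendy=1
Event 3 (Wendy +2): Wendy: 1 -> 3. State: Oscar=0, Yara=0, Wendy=3
Event 4 (Oscar +4): Oscar: 0 -> 4. State: Oscar=4, Yara=0, Wendy=3

Oscar's final count: 4

Answer: 4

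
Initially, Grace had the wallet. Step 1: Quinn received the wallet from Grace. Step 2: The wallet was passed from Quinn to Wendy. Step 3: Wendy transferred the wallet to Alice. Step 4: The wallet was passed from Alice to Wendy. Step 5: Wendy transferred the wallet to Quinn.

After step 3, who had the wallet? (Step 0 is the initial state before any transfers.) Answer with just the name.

Answer: Alice

Derivation:
Tracking the wallet holder through step 3:
After step 0 (start): Grace
After step 1: Quinn
After step 2: Wendy
After step 3: Alice

At step 3, the holder is Alice.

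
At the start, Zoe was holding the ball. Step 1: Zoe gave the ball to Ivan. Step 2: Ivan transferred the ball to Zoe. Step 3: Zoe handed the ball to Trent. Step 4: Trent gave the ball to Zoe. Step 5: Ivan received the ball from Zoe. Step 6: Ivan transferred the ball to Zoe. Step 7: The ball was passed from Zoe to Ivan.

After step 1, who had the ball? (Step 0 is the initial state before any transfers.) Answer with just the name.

Answer: Ivan

Derivation:
Tracking the ball holder through step 1:
After step 0 (start): Zoe
After step 1: Ivan

At step 1, the holder is Ivan.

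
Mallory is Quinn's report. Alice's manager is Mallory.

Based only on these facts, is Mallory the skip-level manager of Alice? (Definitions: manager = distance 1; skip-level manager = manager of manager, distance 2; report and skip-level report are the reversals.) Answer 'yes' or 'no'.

Reconstructing the manager chain from the given facts:
  Quinn -> Mallory -> Alice
(each arrow means 'manager of the next')
Positions in the chain (0 = top):
  position of Quinn: 0
  position of Mallory: 1
  position of Alice: 2

Mallory is at position 1, Alice is at position 2; signed distance (j - i) = 1.
'skip-level manager' requires j - i = 2. Actual distance is 1, so the relation does NOT hold.

Answer: no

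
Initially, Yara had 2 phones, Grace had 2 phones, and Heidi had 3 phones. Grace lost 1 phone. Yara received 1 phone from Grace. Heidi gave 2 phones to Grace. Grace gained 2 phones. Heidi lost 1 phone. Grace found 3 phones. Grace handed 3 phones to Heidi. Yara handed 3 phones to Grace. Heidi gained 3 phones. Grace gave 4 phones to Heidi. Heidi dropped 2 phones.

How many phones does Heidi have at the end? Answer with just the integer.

Answer: 8

Derivation:
Tracking counts step by step:
Start: Yara=2, Grace=2, Heidi=3
Event 1 (Grace -1): Grace: 2 -> 1. State: Yara=2, Grace=1, Heidi=3
Event 2 (Grace -> Yara, 1): Grace: 1 -> 0, Yara: 2 -> 3. State: Yara=3, Grace=0, Heidi=3
Event 3 (Heidi -> Grace, 2): Heidi: 3 -> 1, Grace: 0 -> 2. State: Yara=3, Grace=2, Heidi=1
Event 4 (Grace +2): Grace: 2 -> 4. State: Yara=3, Grace=4, Heidi=1
Event 5 (Heidi -1): Heidi: 1 -> 0. State: Yara=3, Grace=4, Heidi=0
Event 6 (Grace +3): Grace: 4 -> 7. State: Yara=3, Grace=7, Heidi=0
Event 7 (Grace -> Heidi, 3): Grace: 7 -> 4, Heidi: 0 -> 3. State: Yara=3, Grace=4, Heidi=3
Event 8 (Yara -> Grace, 3): Yara: 3 -> 0, Grace: 4 -> 7. State: Yara=0, Grace=7, Heidi=3
Event 9 (Heidi +3): Heidi: 3 -> 6. State: Yara=0, Grace=7, Heidi=6
Event 10 (Grace -> Heidi, 4): Grace: 7 -> 3, Heidi: 6 -> 10. State: Yara=0, Grace=3, Heidi=10
Event 11 (Heidi -2): Heidi: 10 -> 8. State: Yara=0, Grace=3, Heidi=8

Heidi's final count: 8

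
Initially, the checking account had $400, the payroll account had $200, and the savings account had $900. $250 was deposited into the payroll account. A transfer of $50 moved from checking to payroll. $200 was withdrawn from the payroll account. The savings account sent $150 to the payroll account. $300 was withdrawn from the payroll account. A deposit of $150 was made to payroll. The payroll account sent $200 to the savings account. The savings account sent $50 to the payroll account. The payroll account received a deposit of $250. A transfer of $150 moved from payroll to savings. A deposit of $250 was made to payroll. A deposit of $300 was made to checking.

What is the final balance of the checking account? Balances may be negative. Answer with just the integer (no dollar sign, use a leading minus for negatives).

Tracking account balances step by step:
Start: checking=400, payroll=200, savings=900
Event 1 (deposit 250 to payroll): payroll: 200 + 250 = 450. Balances: checking=400, payroll=450, savings=900
Event 2 (transfer 50 checking -> payroll): checking: 400 - 50 = 350, payroll: 450 + 50 = 500. Balances: checking=350, payroll=500, savings=900
Event 3 (withdraw 200 from payroll): payroll: 500 - 200 = 300. Balances: checking=350, payroll=300, savings=900
Event 4 (transfer 150 savings -> payroll): savings: 900 - 150 = 750, payroll: 300 + 150 = 450. Balances: checking=350, payroll=450, savings=750
Event 5 (withdraw 300 from payroll): payroll: 450 - 300 = 150. Balances: checking=350, payroll=150, savings=750
Event 6 (deposit 150 to payroll): payroll: 150 + 150 = 300. Balances: checking=350, payroll=300, savings=750
Event 7 (transfer 200 payroll -> savings): payroll: 300 - 200 = 100, savings: 750 + 200 = 950. Balances: checking=350, payroll=100, savings=950
Event 8 (transfer 50 savings -> payroll): savings: 950 - 50 = 900, payroll: 100 + 50 = 150. Balances: checking=350, payroll=150, savings=900
Event 9 (deposit 250 to payroll): payroll: 150 + 250 = 400. Balances: checking=350, payroll=400, savings=900
Event 10 (transfer 150 payroll -> savings): payroll: 400 - 150 = 250, savings: 900 + 150 = 1050. Balances: checking=350, payroll=250, savings=1050
Event 11 (deposit 250 to payroll): payroll: 250 + 250 = 500. Balances: checking=350, payroll=500, savings=1050
Event 12 (deposit 300 to checking): checking: 350 + 300 = 650. Balances: checking=650, payroll=500, savings=1050

Final balance of checking: 650

Answer: 650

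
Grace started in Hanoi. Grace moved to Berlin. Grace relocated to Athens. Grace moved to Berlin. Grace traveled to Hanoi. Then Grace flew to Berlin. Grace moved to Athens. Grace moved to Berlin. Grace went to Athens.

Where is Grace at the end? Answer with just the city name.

Tracking Grace's location:
Start: Grace is in Hanoi.
After move 1: Hanoi -> Berlin. Grace is in Berlin.
After move 2: Berlin -> Athens. Grace is in Athens.
After move 3: Athens -> Berlin. Grace is in Berlin.
After move 4: Berlin -> Hanoi. Grace is in Hanoi.
After move 5: Hanoi -> Berlin. Grace is in Berlin.
After move 6: Berlin -> Athens. Grace is in Athens.
After move 7: Athens -> Berlin. Grace is in Berlin.
After move 8: Berlin -> Athens. Grace is in Athens.

Answer: Athens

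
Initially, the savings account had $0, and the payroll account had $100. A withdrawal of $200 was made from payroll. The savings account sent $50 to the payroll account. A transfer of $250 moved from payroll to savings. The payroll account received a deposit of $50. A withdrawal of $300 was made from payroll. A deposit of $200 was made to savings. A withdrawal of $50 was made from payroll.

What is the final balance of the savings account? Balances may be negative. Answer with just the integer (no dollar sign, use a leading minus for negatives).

Tracking account balances step by step:
Start: savings=0, payroll=100
Event 1 (withdraw 200 from payroll): payroll: 100 - 200 = -100. Balances: savings=0, payroll=-100
Event 2 (transfer 50 savings -> payroll): savings: 0 - 50 = -50, payroll: -100 + 50 = -50. Balances: savings=-50, payroll=-50
Event 3 (transfer 250 payroll -> savings): payroll: -50 - 250 = -300, savings: -50 + 250 = 200. Balances: savings=200, payroll=-300
Event 4 (deposit 50 to payroll): payroll: -300 + 50 = -250. Balances: savings=200, payroll=-250
Event 5 (withdraw 300 from payroll): payroll: -250 - 300 = -550. Balances: savings=200, payroll=-550
Event 6 (deposit 200 to savings): savings: 200 + 200 = 400. Balances: savings=400, payroll=-550
Event 7 (withdraw 50 from payroll): payroll: -550 - 50 = -600. Balances: savings=400, payroll=-600

Final balance of savings: 400

Answer: 400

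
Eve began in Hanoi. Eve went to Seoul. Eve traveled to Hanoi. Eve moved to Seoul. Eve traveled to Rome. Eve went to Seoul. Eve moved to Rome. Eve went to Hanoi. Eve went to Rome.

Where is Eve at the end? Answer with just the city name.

Answer: Rome

Derivation:
Tracking Eve's location:
Start: Eve is in Hanoi.
After move 1: Hanoi -> Seoul. Eve is in Seoul.
After move 2: Seoul -> Hanoi. Eve is in Hanoi.
After move 3: Hanoi -> Seoul. Eve is in Seoul.
After move 4: Seoul -> Rome. Eve is in Rome.
After move 5: Rome -> Seoul. Eve is in Seoul.
After move 6: Seoul -> Rome. Eve is in Rome.
After move 7: Rome -> Hanoi. Eve is in Hanoi.
After move 8: Hanoi -> Rome. Eve is in Rome.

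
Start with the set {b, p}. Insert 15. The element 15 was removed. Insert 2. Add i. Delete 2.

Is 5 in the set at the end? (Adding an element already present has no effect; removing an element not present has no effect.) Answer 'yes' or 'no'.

Answer: no

Derivation:
Tracking the set through each operation:
Start: {b, p}
Event 1 (add 15): added. Set: {15, b, p}
Event 2 (remove 15): removed. Set: {b, p}
Event 3 (add 2): added. Set: {2, b, p}
Event 4 (add i): added. Set: {2, b, i, p}
Event 5 (remove 2): removed. Set: {b, i, p}

Final set: {b, i, p} (size 3)
5 is NOT in the final set.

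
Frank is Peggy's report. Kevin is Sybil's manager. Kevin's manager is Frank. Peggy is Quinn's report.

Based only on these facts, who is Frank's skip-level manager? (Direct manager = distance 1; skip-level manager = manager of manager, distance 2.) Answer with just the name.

Reconstructing the manager chain from the given facts:
  Quinn -> Peggy -> Frank -> Kevin -> Sybil
(each arrow means 'manager of the next')
Positions in the chain (0 = top):
  position of Quinn: 0
  position of Peggy: 1
  position of Frank: 2
  position of Kevin: 3
  position of Sybil: 4

Frank is at position 2; the skip-level manager is 2 steps up the chain, i.e. position 0: Quinn.

Answer: Quinn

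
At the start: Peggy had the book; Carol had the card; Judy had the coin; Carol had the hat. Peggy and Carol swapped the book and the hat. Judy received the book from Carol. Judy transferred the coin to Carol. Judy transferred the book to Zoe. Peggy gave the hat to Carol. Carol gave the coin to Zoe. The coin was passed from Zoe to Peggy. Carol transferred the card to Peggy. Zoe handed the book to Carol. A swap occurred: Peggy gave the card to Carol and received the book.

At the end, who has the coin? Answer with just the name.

Tracking all object holders:
Start: book:Peggy, card:Carol, coin:Judy, hat:Carol
Event 1 (swap book<->hat: now book:Carol, hat:Peggy). State: book:Carol, card:Carol, coin:Judy, hat:Peggy
Event 2 (give book: Carol -> Judy). State: book:Judy, card:Carol, coin:Judy, hat:Peggy
Event 3 (give coin: Judy -> Carol). State: book:Judy, card:Carol, coin:Carol, hat:Peggy
Event 4 (give book: Judy -> Zoe). State: book:Zoe, card:Carol, coin:Carol, hat:Peggy
Event 5 (give hat: Peggy -> Carol). State: book:Zoe, card:Carol, coin:Carol, hat:Carol
Event 6 (give coin: Carol -> Zoe). State: book:Zoe, card:Carol, coin:Zoe, hat:Carol
Event 7 (give coin: Zoe -> Peggy). State: book:Zoe, card:Carol, coin:Peggy, hat:Carol
Event 8 (give card: Carol -> Peggy). State: book:Zoe, card:Peggy, coin:Peggy, hat:Carol
Event 9 (give book: Zoe -> Carol). State: book:Carol, card:Peggy, coin:Peggy, hat:Carol
Event 10 (swap card<->book: now card:Carol, book:Peggy). State: book:Peggy, card:Carol, coin:Peggy, hat:Carol

Final state: book:Peggy, card:Carol, coin:Peggy, hat:Carol
The coin is held by Peggy.

Answer: Peggy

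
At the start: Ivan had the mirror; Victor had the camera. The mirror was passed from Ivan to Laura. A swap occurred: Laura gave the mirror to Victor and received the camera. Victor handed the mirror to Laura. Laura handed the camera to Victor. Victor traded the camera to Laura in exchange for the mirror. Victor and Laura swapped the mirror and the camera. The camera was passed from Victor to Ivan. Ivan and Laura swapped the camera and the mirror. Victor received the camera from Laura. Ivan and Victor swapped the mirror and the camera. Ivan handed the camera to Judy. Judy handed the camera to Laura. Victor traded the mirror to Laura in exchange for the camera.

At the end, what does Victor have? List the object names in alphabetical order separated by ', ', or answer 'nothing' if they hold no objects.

Tracking all object holders:
Start: mirror:Ivan, camera:Victor
Event 1 (give mirror: Ivan -> Laura). State: mirror:Laura, camera:Victor
Event 2 (swap mirror<->camera: now mirror:Victor, camera:Laura). State: mirror:Victor, camera:Laura
Event 3 (give mirror: Victor -> Laura). State: mirror:Laura, camera:Laura
Event 4 (give camera: Laura -> Victor). State: mirror:Laura, camera:Victor
Event 5 (swap camera<->mirror: now camera:Laura, mirror:Victor). State: mirror:Victor, camera:Laura
Event 6 (swap mirror<->camera: now mirror:Laura, camera:Victor). State: mirror:Laura, camera:Victor
Event 7 (give camera: Victor -> Ivan). State: mirror:Laura, camera:Ivan
Event 8 (swap camera<->mirror: now camera:Laura, mirror:Ivan). State: mirror:Ivan, camera:Laura
Event 9 (give camera: Laura -> Victor). State: mirror:Ivan, camera:Victor
Event 10 (swap mirror<->camera: now mirror:Victor, camera:Ivan). State: mirror:Victor, camera:Ivan
Event 11 (give camera: Ivan -> Judy). State: mirror:Victor, camera:Judy
Event 12 (give camera: Judy -> Laura). State: mirror:Victor, camera:Laura
Event 13 (swap mirror<->camera: now mirror:Laura, camera:Victor). State: mirror:Laura, camera:Victor

Final state: mirror:Laura, camera:Victor
Victor holds: camera.

Answer: camera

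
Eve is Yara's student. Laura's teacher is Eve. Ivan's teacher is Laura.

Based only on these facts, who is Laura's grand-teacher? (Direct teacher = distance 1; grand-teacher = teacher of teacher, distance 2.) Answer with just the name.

Answer: Yara

Derivation:
Reconstructing the teacher chain from the given facts:
  Yara -> Eve -> Laura -> Ivan
(each arrow means 'teacher of the next')
Positions in the chain (0 = top):
  position of Yara: 0
  position of Eve: 1
  position of Laura: 2
  position of Ivan: 3

Laura is at position 2; the grand-teacher is 2 steps up the chain, i.e. position 0: Yara.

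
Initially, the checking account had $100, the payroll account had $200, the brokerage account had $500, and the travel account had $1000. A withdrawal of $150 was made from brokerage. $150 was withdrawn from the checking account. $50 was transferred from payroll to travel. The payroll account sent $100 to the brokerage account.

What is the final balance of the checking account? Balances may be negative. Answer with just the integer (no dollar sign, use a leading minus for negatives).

Answer: -50

Derivation:
Tracking account balances step by step:
Start: checking=100, payroll=200, brokerage=500, travel=1000
Event 1 (withdraw 150 from brokerage): brokerage: 500 - 150 = 350. Balances: checking=100, payroll=200, brokerage=350, travel=1000
Event 2 (withdraw 150 from checking): checking: 100 - 150 = -50. Balances: checking=-50, payroll=200, brokerage=350, travel=1000
Event 3 (transfer 50 payroll -> travel): payroll: 200 - 50 = 150, travel: 1000 + 50 = 1050. Balances: checking=-50, payroll=150, brokerage=350, travel=1050
Event 4 (transfer 100 payroll -> brokerage): payroll: 150 - 100 = 50, brokerage: 350 + 100 = 450. Balances: checking=-50, payroll=50, brokerage=450, travel=1050

Final balance of checking: -50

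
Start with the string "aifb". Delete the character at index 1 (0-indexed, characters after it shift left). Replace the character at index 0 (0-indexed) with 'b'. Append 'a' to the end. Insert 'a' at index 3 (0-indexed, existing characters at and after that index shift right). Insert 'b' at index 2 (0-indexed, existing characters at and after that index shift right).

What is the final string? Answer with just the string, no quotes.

Answer: bfbbaa

Derivation:
Applying each edit step by step:
Start: "aifb"
Op 1 (delete idx 1 = 'i'): "aifb" -> "afb"
Op 2 (replace idx 0: 'a' -> 'b'): "afb" -> "bfb"
Op 3 (append 'a'): "bfb" -> "bfba"
Op 4 (insert 'a' at idx 3): "bfba" -> "bfbaa"
Op 5 (insert 'b' at idx 2): "bfbaa" -> "bfbbaa"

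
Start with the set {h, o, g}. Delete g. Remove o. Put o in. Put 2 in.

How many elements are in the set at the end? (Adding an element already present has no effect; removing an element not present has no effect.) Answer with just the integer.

Answer: 3

Derivation:
Tracking the set through each operation:
Start: {g, h, o}
Event 1 (remove g): removed. Set: {h, o}
Event 2 (remove o): removed. Set: {h}
Event 3 (add o): added. Set: {h, o}
Event 4 (add 2): added. Set: {2, h, o}

Final set: {2, h, o} (size 3)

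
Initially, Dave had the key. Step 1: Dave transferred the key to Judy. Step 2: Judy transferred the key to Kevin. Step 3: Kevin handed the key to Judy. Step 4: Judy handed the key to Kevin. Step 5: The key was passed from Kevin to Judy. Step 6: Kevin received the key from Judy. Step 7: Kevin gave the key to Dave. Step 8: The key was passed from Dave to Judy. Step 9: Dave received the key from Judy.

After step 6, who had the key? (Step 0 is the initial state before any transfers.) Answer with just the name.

Answer: Kevin

Derivation:
Tracking the key holder through step 6:
After step 0 (start): Dave
After step 1: Judy
After step 2: Kevin
After step 3: Judy
After step 4: Kevin
After step 5: Judy
After step 6: Kevin

At step 6, the holder is Kevin.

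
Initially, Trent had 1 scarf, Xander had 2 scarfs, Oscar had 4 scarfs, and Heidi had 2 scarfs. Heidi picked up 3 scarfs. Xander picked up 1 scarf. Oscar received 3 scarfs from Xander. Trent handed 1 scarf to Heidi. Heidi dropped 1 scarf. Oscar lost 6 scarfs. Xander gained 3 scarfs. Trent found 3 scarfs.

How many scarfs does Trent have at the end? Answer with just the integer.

Tracking counts step by step:
Start: Trent=1, Xander=2, Oscar=4, Heidi=2
Event 1 (Heidi +3): Heidi: 2 -> 5. State: Trent=1, Xander=2, Oscar=4, Heidi=5
Event 2 (Xander +1): Xander: 2 -> 3. State: Trent=1, Xander=3, Oscar=4, Heidi=5
Event 3 (Xander -> Oscar, 3): Xander: 3 -> 0, Oscar: 4 -> 7. State: Trent=1, Xander=0, Oscar=7, Heidi=5
Event 4 (Trent -> Heidi, 1): Trent: 1 -> 0, Heidi: 5 -> 6. State: Trent=0, Xander=0, Oscar=7, Heidi=6
Event 5 (Heidi -1): Heidi: 6 -> 5. State: Trent=0, Xander=0, Oscar=7, Heidi=5
Event 6 (Oscar -6): Oscar: 7 -> 1. State: Trent=0, Xander=0, Oscar=1, Heidi=5
Event 7 (Xander +3): Xander: 0 -> 3. State: Trent=0, Xander=3, Oscar=1, Heidi=5
Event 8 (Trent +3): Trent: 0 -> 3. State: Trent=3, Xander=3, Oscar=1, Heidi=5

Trent's final count: 3

Answer: 3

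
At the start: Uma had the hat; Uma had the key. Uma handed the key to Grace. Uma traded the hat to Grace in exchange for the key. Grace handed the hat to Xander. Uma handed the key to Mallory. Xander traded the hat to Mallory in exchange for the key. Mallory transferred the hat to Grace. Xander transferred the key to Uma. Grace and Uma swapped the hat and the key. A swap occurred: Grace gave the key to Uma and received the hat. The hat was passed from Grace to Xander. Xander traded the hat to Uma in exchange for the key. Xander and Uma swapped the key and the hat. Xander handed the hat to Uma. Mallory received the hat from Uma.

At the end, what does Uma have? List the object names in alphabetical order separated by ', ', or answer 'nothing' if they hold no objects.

Answer: key

Derivation:
Tracking all object holders:
Start: hat:Uma, key:Uma
Event 1 (give key: Uma -> Grace). State: hat:Uma, key:Grace
Event 2 (swap hat<->key: now hat:Grace, key:Uma). State: hat:Grace, key:Uma
Event 3 (give hat: Grace -> Xander). State: hat:Xander, key:Uma
Event 4 (give key: Uma -> Mallory). State: hat:Xander, key:Mallory
Event 5 (swap hat<->key: now hat:Mallory, key:Xander). State: hat:Mallory, key:Xander
Event 6 (give hat: Mallory -> Grace). State: hat:Grace, key:Xander
Event 7 (give key: Xander -> Uma). State: hat:Grace, key:Uma
Event 8 (swap hat<->key: now hat:Uma, key:Grace). State: hat:Uma, key:Grace
Event 9 (swap key<->hat: now key:Uma, hat:Grace). State: hat:Grace, key:Uma
Event 10 (give hat: Grace -> Xander). State: hat:Xander, key:Uma
Event 11 (swap hat<->key: now hat:Uma, key:Xander). State: hat:Uma, key:Xander
Event 12 (swap key<->hat: now key:Uma, hat:Xander). State: hat:Xander, key:Uma
Event 13 (give hat: Xander -> Uma). State: hat:Uma, key:Uma
Event 14 (give hat: Uma -> Mallory). State: hat:Mallory, key:Uma

Final state: hat:Mallory, key:Uma
Uma holds: key.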